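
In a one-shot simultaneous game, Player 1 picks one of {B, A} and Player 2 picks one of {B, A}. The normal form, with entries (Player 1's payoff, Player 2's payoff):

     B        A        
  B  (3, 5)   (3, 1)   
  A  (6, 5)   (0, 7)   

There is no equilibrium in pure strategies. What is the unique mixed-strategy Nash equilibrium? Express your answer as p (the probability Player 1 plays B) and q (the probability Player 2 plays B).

p = 1/3, q = 1/2

In a mixed equilibrium Player 2 is indifferent between B and A; this condition fixes p.
  Player 2's expected payoff from B: p·5 + (1−p)·5 = 5
  Player 2's expected payoff from A: p·1 + (1−p)·7 = -6p + 7
  5 = -6p + 7  ⇒  6p = 2  ⇒  p = 1/3.
Player 2's mix must leave Player 1 indifferent between B and A.
  Player 1's expected payoff from B: q·3 + (1−q)·3 = 3
  Player 1's expected payoff from A: q·6 + (1−q)·0 = 6q
  3 = 6q  ⇒  -6q = -3  ⇒  q = 1/2.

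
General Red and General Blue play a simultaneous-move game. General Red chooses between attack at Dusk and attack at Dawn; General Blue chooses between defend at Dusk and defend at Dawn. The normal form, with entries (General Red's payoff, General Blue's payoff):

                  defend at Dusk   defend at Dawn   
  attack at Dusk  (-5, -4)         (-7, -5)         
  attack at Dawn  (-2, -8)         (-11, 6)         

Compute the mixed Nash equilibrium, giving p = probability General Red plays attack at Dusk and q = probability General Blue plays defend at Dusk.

Set General Blue's expected payoff from defend at Dusk equal to that from defend at Dawn:
  General Blue's payoff from defend at Dusk: p·(-4) + (1−p)·(-8) = 4p - 8
  General Blue's payoff from defend at Dawn: p·(-5) + (1−p)·6 = -11p + 6
  4p - 8 = -11p + 6  ⇒  15p = 14  ⇒  p = 14/15.
General Blue's mix must leave General Red indifferent between attack at Dusk and attack at Dawn.
  General Red's payoff from attack at Dusk: q·(-5) + (1−q)·(-7) = 2q - 7
  General Red's payoff from attack at Dawn: q·(-2) + (1−q)·(-11) = 9q - 11
  2q - 7 = 9q - 11  ⇒  -7q = -4  ⇒  q = 4/7.

p = 14/15, q = 4/7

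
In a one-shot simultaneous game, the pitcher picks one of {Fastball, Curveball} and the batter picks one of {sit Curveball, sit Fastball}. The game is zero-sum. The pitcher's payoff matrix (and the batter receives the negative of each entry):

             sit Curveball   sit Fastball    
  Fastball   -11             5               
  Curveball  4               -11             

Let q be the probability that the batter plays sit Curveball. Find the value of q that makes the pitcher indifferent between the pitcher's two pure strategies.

q = 16/31

For the pitcher to be willing to mix, the pitcher must be indifferent between Fastball and Curveball, which pins down the batter's mix.
  the pitcher's payoff from Fastball: q·(-11) + (1−q)·5 = -16q + 5
  the pitcher's payoff from Curveball: q·4 + (1−q)·(-11) = 15q - 11
  -16q + 5 = 15q - 11  ⇒  -31q = -16  ⇒  q = 16/31.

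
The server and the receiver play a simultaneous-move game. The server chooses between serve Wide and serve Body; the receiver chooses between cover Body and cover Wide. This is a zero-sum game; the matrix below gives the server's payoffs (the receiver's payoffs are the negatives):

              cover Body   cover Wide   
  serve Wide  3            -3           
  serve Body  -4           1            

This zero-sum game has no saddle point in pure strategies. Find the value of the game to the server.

v = -9/11

In a mixed equilibrium the server is indifferent between serve Wide and serve Body; this condition fixes q.
  the server's payoff to serve Wide: q·3 + (1−q)·(-3) = 6q - 3
  the server's payoff to serve Body: q·(-4) + (1−q)·1 = -5q + 1
  6q - 3 = -5q + 1  ⇒  11q = 4  ⇒  q = 4/11.
The value is the server's expected payoff against this mix (using serve Wide): (4/11)·3 + (7/11)·(-3) = -9/11.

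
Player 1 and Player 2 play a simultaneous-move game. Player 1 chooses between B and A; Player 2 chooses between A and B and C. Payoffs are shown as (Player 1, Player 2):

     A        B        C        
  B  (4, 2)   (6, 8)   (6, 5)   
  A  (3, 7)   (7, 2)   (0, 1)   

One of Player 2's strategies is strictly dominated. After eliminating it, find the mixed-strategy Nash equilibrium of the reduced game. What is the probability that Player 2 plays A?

q = 1/2

Player 2's strategy C is strictly dominated by B: 8 > 5 and 2 > 1. Eliminate C.
Set Player 1's expected payoff from B equal to that from A:
  Player 1's payoff from B: q·4 + (1−q)·6 = -2q + 6
  Player 1's payoff from A: q·3 + (1−q)·7 = -4q + 7
  -2q + 6 = -4q + 7  ⇒  2q = 1  ⇒  q = 1/2.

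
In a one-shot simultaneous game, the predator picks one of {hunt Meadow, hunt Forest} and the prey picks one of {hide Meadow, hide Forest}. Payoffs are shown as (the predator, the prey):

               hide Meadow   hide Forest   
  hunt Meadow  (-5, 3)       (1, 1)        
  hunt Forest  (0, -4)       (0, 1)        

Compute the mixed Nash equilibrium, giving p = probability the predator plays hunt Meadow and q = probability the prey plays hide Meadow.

Set the prey's expected payoff from hide Meadow equal to that from hide Forest:
  the prey's payoff from hide Meadow: p·3 + (1−p)·(-4) = 7p - 4
  the prey's payoff from hide Forest: p·1 + (1−p)·1 = 1
  7p - 4 = 1  ⇒  7p = 5  ⇒  p = 5/7.
The prey's mix must leave the predator indifferent between hunt Meadow and hunt Forest.
  the predator's expected payoff from hunt Meadow: q·(-5) + (1−q)·1 = -6q + 1
  the predator's expected payoff from hunt Forest: q·0 + (1−q)·0 = 0
  -6q + 1 = 0  ⇒  -6q = -1  ⇒  q = 1/6.

p = 5/7, q = 1/6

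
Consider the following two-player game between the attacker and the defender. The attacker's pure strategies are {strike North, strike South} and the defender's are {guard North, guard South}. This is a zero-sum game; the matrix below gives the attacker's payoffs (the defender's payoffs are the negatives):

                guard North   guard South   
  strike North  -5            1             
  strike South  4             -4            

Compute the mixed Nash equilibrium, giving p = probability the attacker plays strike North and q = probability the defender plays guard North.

p = 4/7, q = 5/14

For the defender to be willing to mix, the defender must be indifferent between guard North and guard South, which pins down the attacker's mix.
  the defender's payoff to guard North: p·5 + (1−p)·(-4) = 9p - 4
  the defender's payoff to guard South: p·(-1) + (1−p)·4 = -5p + 4
  9p - 4 = -5p + 4  ⇒  14p = 8  ⇒  p = 4/7.
The defender's mix must leave the attacker indifferent between strike North and strike South.
  the attacker's payoff from strike North: q·(-5) + (1−q)·1 = -6q + 1
  the attacker's payoff from strike South: q·4 + (1−q)·(-4) = 8q - 4
  -6q + 1 = 8q - 4  ⇒  -14q = -5  ⇒  q = 5/14.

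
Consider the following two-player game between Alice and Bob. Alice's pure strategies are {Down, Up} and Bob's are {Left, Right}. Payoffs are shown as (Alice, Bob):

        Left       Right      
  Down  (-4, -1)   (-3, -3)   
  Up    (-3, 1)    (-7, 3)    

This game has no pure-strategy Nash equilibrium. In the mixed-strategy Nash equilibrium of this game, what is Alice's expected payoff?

-19/5

Set Alice's expected payoff from Down equal to that from Up:
  Alice's expected payoff from Down: q·(-4) + (1−q)·(-3) = -q - 3
  Alice's expected payoff from Up: q·(-3) + (1−q)·(-7) = 4q - 7
  -q - 3 = 4q - 7  ⇒  -5q = -4  ⇒  q = 4/5.
At equilibrium Alice is indifferent across rows, so Alice's payoff equals the payoff from Down: (4/5)·(-4) + (1/5)·(-3) = -19/5.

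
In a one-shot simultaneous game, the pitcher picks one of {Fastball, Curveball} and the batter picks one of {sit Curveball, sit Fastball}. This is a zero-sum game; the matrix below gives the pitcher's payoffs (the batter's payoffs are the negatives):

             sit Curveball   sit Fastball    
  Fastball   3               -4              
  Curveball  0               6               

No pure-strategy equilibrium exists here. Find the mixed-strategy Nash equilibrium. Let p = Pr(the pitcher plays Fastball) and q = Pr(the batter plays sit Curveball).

For the batter to be willing to mix, the batter must be indifferent between sit Curveball and sit Fastball, which pins down the pitcher's mix.
  the batter's payoff from sit Curveball: p·(-3) + (1−p)·0 = -3p
  the batter's payoff from sit Fastball: p·4 + (1−p)·(-6) = 10p - 6
  -3p = 10p - 6  ⇒  -13p = -6  ⇒  p = 6/13.
The batter's mix must leave the pitcher indifferent between Fastball and Curveball.
  the pitcher's expected payoff from Fastball: q·3 + (1−q)·(-4) = 7q - 4
  the pitcher's expected payoff from Curveball: q·0 + (1−q)·6 = -6q + 6
  7q - 4 = -6q + 6  ⇒  13q = 10  ⇒  q = 10/13.

p = 6/13, q = 10/13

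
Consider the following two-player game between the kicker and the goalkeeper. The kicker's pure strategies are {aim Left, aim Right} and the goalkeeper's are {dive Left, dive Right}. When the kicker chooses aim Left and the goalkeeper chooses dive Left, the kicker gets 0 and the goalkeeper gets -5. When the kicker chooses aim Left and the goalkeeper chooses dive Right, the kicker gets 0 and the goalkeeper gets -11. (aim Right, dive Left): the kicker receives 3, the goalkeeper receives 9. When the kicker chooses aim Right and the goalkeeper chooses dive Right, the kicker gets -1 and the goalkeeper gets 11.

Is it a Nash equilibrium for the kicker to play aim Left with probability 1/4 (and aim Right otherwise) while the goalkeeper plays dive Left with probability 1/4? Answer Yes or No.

Yes

Check the goalkeeper's indifference given the kicker's mix p = 1/4:
  payoff from dive Left = 11/2; payoff from dive Right = 11/2 — equal.
Check the kicker's indifference given the goalkeeper's mix q = 1/4:
  payoff from aim Left = 0; payoff from aim Right = 0 — equal.
Both players are indifferent, so neither can profitably deviate.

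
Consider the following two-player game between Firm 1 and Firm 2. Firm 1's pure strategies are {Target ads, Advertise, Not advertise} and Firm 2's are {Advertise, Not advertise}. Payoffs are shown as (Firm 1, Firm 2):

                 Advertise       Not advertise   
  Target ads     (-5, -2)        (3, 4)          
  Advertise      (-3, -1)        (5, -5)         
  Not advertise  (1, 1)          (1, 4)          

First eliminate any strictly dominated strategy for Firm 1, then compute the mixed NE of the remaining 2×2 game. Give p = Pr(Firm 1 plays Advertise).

Firm 1's strategy Target ads is strictly dominated by Advertise: -3 > -5 and 5 > 3. Eliminate Target ads.
Firm 2's indifference between Advertise and Not advertise determines Firm 1's mixing probability p:
  Firm 2's expected payoff from Advertise: p·(-1) + (1−p)·1 = -2p + 1
  Firm 2's expected payoff from Not advertise: p·(-5) + (1−p)·4 = -9p + 4
  -2p + 1 = -9p + 4  ⇒  7p = 3  ⇒  p = 3/7.

p = 3/7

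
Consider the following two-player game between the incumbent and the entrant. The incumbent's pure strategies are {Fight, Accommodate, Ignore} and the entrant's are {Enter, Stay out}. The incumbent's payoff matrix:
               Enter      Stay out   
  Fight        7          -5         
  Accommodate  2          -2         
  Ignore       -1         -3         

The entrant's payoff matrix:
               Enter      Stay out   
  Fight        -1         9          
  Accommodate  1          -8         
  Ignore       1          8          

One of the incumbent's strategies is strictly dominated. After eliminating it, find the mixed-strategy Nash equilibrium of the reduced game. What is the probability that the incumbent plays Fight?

The incumbent's strategy Ignore is strictly dominated by Accommodate: 2 > -1 and -2 > -3. Eliminate Ignore.
In a mixed equilibrium the entrant is indifferent between Enter and Stay out; this condition fixes p.
  the entrant's payoff from Enter: p·(-1) + (1−p)·1 = -2p + 1
  the entrant's payoff from Stay out: p·9 + (1−p)·(-8) = 17p - 8
  -2p + 1 = 17p - 8  ⇒  -19p = -9  ⇒  p = 9/19.

p = 9/19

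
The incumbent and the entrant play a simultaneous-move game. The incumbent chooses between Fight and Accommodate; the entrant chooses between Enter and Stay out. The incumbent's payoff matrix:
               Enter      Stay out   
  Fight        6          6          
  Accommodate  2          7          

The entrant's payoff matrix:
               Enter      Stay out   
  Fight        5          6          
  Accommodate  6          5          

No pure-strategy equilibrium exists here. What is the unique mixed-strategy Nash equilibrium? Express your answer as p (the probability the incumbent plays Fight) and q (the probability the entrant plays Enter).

In a mixed equilibrium the entrant is indifferent between Enter and Stay out; this condition fixes p.
  the entrant's payoff to Enter: p·5 + (1−p)·6 = -p + 6
  the entrant's payoff to Stay out: p·6 + (1−p)·5 = p + 5
  -p + 6 = p + 5  ⇒  -2p = -1  ⇒  p = 1/2.
The entrant's mix must leave the incumbent indifferent between Fight and Accommodate.
  the incumbent's payoff from Fight: q·6 + (1−q)·6 = 6
  the incumbent's payoff from Accommodate: q·2 + (1−q)·7 = -5q + 7
  6 = -5q + 7  ⇒  5q = 1  ⇒  q = 1/5.

p = 1/2, q = 1/5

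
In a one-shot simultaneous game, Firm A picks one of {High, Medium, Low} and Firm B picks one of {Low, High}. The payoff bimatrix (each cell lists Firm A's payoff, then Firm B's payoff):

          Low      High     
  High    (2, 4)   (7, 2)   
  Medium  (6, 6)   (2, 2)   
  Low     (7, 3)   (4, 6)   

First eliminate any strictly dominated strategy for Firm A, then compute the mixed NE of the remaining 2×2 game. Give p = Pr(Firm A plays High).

p = 3/5

Firm A's strategy Medium is strictly dominated by Low: 7 > 6 and 4 > 2. Eliminate Medium.
Set Firm B's expected payoff from Low equal to that from High:
  Firm B's payoff to Low: p·4 + (1−p)·3 = p + 3
  Firm B's payoff to High: p·2 + (1−p)·6 = -4p + 6
  p + 3 = -4p + 6  ⇒  5p = 3  ⇒  p = 3/5.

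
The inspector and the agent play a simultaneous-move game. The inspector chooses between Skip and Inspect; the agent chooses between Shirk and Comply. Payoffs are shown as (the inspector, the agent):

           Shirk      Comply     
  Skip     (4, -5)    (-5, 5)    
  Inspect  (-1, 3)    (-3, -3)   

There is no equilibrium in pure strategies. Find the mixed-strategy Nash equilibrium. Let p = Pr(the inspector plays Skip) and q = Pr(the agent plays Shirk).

The agent's indifference between Shirk and Comply determines the inspector's mixing probability p:
  the agent's payoff to Shirk: p·(-5) + (1−p)·3 = -8p + 3
  the agent's payoff to Comply: p·5 + (1−p)·(-3) = 8p - 3
  -8p + 3 = 8p - 3  ⇒  -16p = -6  ⇒  p = 3/8.
The inspector's indifference between Skip and Inspect determines the agent's mixing probability q:
  the inspector's expected payoff from Skip: q·4 + (1−q)·(-5) = 9q - 5
  the inspector's expected payoff from Inspect: q·(-1) + (1−q)·(-3) = 2q - 3
  9q - 5 = 2q - 3  ⇒  7q = 2  ⇒  q = 2/7.

p = 3/8, q = 2/7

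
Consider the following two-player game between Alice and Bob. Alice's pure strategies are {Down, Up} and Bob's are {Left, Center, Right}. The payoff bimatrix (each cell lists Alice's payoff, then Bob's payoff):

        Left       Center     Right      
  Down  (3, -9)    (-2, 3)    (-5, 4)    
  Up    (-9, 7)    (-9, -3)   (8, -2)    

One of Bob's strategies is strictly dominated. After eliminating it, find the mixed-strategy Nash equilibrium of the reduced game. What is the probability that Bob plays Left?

q = 13/25

Bob's strategy Center is strictly dominated by Right: 4 > 3 and -2 > -3. Eliminate Center.
Set Alice's expected payoff from Down equal to that from Up:
  Alice's payoff from Down: q·3 + (1−q)·(-5) = 8q - 5
  Alice's payoff from Up: q·(-9) + (1−q)·8 = -17q + 8
  8q - 5 = -17q + 8  ⇒  25q = 13  ⇒  q = 13/25.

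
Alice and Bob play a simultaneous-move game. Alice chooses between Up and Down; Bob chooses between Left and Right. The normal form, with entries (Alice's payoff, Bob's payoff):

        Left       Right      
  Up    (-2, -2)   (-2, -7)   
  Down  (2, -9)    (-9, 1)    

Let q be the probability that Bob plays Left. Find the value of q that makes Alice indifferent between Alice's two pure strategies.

q = 7/11

Set Alice's expected payoff from Up equal to that from Down:
  Alice's payoff to Up: q·(-2) + (1−q)·(-2) = -2
  Alice's payoff to Down: q·2 + (1−q)·(-9) = 11q - 9
  -2 = 11q - 9  ⇒  -11q = -7  ⇒  q = 7/11.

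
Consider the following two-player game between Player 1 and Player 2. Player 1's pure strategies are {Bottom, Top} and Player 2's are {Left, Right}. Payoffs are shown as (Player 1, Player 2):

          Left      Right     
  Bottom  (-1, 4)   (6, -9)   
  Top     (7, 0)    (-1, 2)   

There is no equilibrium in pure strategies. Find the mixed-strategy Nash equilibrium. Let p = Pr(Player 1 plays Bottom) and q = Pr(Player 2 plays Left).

Player 1's mix must leave Player 2 indifferent between Left and Right.
  Player 2's expected payoff from Left: p·4 + (1−p)·0 = 4p
  Player 2's expected payoff from Right: p·(-9) + (1−p)·2 = -11p + 2
  4p = -11p + 2  ⇒  15p = 2  ⇒  p = 2/15.
For Player 1 to be willing to mix, Player 1 must be indifferent between Bottom and Top, which pins down Player 2's mix.
  Player 1's expected payoff from Bottom: q·(-1) + (1−q)·6 = -7q + 6
  Player 1's expected payoff from Top: q·7 + (1−q)·(-1) = 8q - 1
  -7q + 6 = 8q - 1  ⇒  -15q = -7  ⇒  q = 7/15.

p = 2/15, q = 7/15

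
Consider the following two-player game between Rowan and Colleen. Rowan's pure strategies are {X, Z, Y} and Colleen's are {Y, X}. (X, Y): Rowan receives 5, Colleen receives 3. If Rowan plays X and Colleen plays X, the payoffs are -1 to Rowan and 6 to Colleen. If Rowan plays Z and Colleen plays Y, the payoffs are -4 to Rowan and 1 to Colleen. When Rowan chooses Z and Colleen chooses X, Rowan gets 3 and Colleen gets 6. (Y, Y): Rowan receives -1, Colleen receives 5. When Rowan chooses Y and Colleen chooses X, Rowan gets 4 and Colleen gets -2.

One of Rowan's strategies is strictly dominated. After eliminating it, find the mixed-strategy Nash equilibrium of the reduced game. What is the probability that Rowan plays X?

p = 7/10

Rowan's strategy Z is strictly dominated by Y: -1 > -4 and 4 > 3. Eliminate Z.
Rowan's mix must leave Colleen indifferent between Y and X.
  Colleen's payoff to Y: p·3 + (1−p)·5 = -2p + 5
  Colleen's payoff to X: p·6 + (1−p)·(-2) = 8p - 2
  -2p + 5 = 8p - 2  ⇒  -10p = -7  ⇒  p = 7/10.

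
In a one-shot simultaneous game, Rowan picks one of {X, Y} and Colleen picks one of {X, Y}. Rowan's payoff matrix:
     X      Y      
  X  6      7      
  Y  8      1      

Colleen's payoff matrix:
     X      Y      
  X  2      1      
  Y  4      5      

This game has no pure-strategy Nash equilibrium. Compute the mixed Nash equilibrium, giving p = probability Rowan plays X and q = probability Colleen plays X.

p = 1/2, q = 3/4

Rowan's mix must leave Colleen indifferent between X and Y.
  Colleen's payoff to X: p·2 + (1−p)·4 = -2p + 4
  Colleen's payoff to Y: p·1 + (1−p)·5 = -4p + 5
  -2p + 4 = -4p + 5  ⇒  2p = 1  ⇒  p = 1/2.
In a mixed equilibrium Rowan is indifferent between X and Y; this condition fixes q.
  Rowan's expected payoff from X: q·6 + (1−q)·7 = -q + 7
  Rowan's expected payoff from Y: q·8 + (1−q)·1 = 7q + 1
  -q + 7 = 7q + 1  ⇒  -8q = -6  ⇒  q = 3/4.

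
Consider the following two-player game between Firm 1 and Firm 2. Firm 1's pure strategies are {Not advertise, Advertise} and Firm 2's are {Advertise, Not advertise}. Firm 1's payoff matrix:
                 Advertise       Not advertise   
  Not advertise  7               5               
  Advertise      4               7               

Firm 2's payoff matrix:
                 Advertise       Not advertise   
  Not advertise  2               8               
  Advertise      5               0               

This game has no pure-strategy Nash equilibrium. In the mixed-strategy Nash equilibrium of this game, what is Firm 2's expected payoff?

In a mixed equilibrium Firm 2 is indifferent between Advertise and Not advertise; this condition fixes p.
  Firm 2's expected payoff from Advertise: p·2 + (1−p)·5 = -3p + 5
  Firm 2's expected payoff from Not advertise: p·8 + (1−p)·0 = 8p
  -3p + 5 = 8p  ⇒  -11p = -5  ⇒  p = 5/11.
At equilibrium Firm 2 is indifferent across columns, so Firm 2's payoff equals the payoff from Advertise: (5/11)·2 + (6/11)·5 = 40/11.

40/11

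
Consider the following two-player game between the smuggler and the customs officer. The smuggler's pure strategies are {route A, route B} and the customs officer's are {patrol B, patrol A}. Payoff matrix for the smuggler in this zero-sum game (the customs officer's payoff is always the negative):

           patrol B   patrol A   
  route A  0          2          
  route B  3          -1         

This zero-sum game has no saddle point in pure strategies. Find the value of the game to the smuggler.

For the smuggler to be willing to mix, the smuggler must be indifferent between route A and route B, which pins down the customs officer's mix.
  the smuggler's payoff to route A: q·0 + (1−q)·2 = -2q + 2
  the smuggler's payoff to route B: q·3 + (1−q)·(-1) = 4q - 1
  -2q + 2 = 4q - 1  ⇒  -6q = -3  ⇒  q = 1/2.
The value is the smuggler's expected payoff against this mix (using route A): (1/2)·0 + (1/2)·2 = 1.

v = 1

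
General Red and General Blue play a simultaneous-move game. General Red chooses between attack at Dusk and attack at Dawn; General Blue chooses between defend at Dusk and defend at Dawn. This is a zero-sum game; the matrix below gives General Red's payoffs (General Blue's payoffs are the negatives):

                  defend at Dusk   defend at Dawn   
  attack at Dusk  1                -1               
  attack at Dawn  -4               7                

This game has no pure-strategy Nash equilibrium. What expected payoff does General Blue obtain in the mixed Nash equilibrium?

General Red's mix must leave General Blue indifferent between defend at Dusk and defend at Dawn.
  General Blue's expected payoff from defend at Dusk: p·(-1) + (1−p)·4 = -5p + 4
  General Blue's expected payoff from defend at Dawn: p·1 + (1−p)·(-7) = 8p - 7
  -5p + 4 = 8p - 7  ⇒  -13p = -11  ⇒  p = 11/13.
At equilibrium General Blue is indifferent across columns, so General Blue's payoff equals the payoff from defend at Dusk: (11/13)·(-1) + (2/13)·4 = -3/13.

-3/13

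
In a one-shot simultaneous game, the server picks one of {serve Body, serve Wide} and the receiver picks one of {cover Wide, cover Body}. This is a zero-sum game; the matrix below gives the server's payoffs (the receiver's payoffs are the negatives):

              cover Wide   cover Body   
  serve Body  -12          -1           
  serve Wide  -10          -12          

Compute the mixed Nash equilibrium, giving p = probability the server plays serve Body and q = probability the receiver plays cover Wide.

In a mixed equilibrium the receiver is indifferent between cover Wide and cover Body; this condition fixes p.
  the receiver's payoff from cover Wide: p·12 + (1−p)·10 = 2p + 10
  the receiver's payoff from cover Body: p·1 + (1−p)·12 = -11p + 12
  2p + 10 = -11p + 12  ⇒  13p = 2  ⇒  p = 2/13.
Set the server's expected payoff from serve Body equal to that from serve Wide:
  the server's expected payoff from serve Body: q·(-12) + (1−q)·(-1) = -11q - 1
  the server's expected payoff from serve Wide: q·(-10) + (1−q)·(-12) = 2q - 12
  -11q - 1 = 2q - 12  ⇒  -13q = -11  ⇒  q = 11/13.

p = 2/13, q = 11/13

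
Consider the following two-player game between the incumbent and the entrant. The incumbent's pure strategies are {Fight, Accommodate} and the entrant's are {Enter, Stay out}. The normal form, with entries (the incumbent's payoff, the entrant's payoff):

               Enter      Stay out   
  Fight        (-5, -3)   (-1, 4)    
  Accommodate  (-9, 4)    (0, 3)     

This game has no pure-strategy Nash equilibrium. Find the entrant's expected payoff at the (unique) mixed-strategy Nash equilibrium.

25/8

In a mixed equilibrium the entrant is indifferent between Enter and Stay out; this condition fixes p.
  the entrant's payoff to Enter: p·(-3) + (1−p)·4 = -7p + 4
  the entrant's payoff to Stay out: p·4 + (1−p)·3 = p + 3
  -7p + 4 = p + 3  ⇒  -8p = -1  ⇒  p = 1/8.
At equilibrium the entrant is indifferent across columns, so the entrant's payoff equals the payoff from Enter: (1/8)·(-3) + (7/8)·4 = 25/8.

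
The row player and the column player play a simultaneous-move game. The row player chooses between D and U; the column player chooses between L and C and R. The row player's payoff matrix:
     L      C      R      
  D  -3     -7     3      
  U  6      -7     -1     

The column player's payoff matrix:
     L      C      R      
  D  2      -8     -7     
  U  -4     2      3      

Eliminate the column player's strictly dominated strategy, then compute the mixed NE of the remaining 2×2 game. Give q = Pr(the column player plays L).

q = 4/13

The column player's strategy C is strictly dominated by R: -7 > -8 and 3 > 2. Eliminate C.
The column player's mix must leave the row player indifferent between D and U.
  the row player's expected payoff from D: q·(-3) + (1−q)·3 = -6q + 3
  the row player's expected payoff from U: q·6 + (1−q)·(-1) = 7q - 1
  -6q + 3 = 7q - 1  ⇒  -13q = -4  ⇒  q = 4/13.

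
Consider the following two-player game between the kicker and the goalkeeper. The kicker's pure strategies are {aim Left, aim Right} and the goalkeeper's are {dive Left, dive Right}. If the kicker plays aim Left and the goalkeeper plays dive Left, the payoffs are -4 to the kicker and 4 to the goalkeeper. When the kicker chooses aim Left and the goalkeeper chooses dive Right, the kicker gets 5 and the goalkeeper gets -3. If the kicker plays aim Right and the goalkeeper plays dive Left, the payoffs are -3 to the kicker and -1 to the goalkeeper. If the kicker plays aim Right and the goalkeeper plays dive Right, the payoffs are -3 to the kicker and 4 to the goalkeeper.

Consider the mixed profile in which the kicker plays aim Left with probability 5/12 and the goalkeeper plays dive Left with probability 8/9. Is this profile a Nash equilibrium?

Check the goalkeeper's indifference given the kicker's mix p = 5/12:
  payoff from dive Left = 13/12; payoff from dive Right = 13/12 — equal.
Check the kicker's indifference given the goalkeeper's mix q = 8/9:
  payoff from aim Left = -3; payoff from aim Right = -3 — equal.
Both players are indifferent, so neither can profitably deviate.

Yes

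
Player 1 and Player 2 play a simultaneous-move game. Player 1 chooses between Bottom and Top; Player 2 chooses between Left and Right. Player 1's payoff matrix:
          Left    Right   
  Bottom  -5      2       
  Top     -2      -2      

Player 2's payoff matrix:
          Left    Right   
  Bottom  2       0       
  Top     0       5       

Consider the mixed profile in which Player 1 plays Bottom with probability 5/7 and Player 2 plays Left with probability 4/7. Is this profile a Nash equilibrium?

Check Player 2's indifference given Player 1's mix p = 5/7:
  payoff from Left = 10/7; payoff from Right = 10/7 — equal.
Check Player 1's indifference given Player 2's mix q = 4/7:
  payoff from Bottom = -2; payoff from Top = -2 — equal.
Both players are indifferent, so neither can profitably deviate.

Yes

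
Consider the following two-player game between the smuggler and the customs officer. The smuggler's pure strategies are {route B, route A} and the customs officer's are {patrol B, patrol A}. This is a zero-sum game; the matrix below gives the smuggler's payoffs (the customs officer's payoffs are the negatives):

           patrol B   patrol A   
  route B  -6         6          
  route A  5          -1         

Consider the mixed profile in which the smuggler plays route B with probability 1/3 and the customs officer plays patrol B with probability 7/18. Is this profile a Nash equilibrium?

Check the customs officer's indifference given the smuggler's mix p = 1/3:
  payoff from patrol B = -4/3; payoff from patrol A = -4/3 — equal.
Check the smuggler's indifference given the customs officer's mix q = 7/18:
  payoff from route B = 4/3; payoff from route A = 4/3 — equal.
Both players are indifferent, so neither can profitably deviate.

Yes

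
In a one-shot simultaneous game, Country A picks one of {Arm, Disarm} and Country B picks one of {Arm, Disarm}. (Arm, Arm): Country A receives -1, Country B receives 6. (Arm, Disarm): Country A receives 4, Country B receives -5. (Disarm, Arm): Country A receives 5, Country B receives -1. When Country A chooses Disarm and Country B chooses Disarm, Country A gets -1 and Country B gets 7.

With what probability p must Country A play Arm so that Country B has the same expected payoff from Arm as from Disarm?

For Country B to be willing to mix, Country B must be indifferent between Arm and Disarm, which pins down Country A's mix.
  Country B's expected payoff from Arm: p·6 + (1−p)·(-1) = 7p - 1
  Country B's expected payoff from Disarm: p·(-5) + (1−p)·7 = -12p + 7
  7p - 1 = -12p + 7  ⇒  19p = 8  ⇒  p = 8/19.

p = 8/19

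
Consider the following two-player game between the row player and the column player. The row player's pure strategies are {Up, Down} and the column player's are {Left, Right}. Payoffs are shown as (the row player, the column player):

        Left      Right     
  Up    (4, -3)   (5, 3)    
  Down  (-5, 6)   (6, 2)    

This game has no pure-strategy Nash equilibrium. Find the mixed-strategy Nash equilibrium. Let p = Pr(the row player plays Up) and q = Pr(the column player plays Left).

p = 2/5, q = 1/10

The row player's mix must leave the column player indifferent between Left and Right.
  the column player's payoff from Left: p·(-3) + (1−p)·6 = -9p + 6
  the column player's payoff from Right: p·3 + (1−p)·2 = p + 2
  -9p + 6 = p + 2  ⇒  -10p = -4  ⇒  p = 2/5.
In a mixed equilibrium the row player is indifferent between Up and Down; this condition fixes q.
  the row player's expected payoff from Up: q·4 + (1−q)·5 = -q + 5
  the row player's expected payoff from Down: q·(-5) + (1−q)·6 = -11q + 6
  -q + 5 = -11q + 6  ⇒  10q = 1  ⇒  q = 1/10.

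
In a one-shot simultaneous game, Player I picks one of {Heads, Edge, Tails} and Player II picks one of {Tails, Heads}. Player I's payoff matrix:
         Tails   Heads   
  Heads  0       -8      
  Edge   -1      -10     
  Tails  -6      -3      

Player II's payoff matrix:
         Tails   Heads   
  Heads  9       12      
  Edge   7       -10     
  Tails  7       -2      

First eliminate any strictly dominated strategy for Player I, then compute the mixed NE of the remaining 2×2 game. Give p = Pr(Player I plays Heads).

p = 3/4

Player I's strategy Edge is strictly dominated by Heads: 0 > -1 and -8 > -10. Eliminate Edge.
Set Player II's expected payoff from Tails equal to that from Heads:
  Player II's payoff to Tails: p·9 + (1−p)·7 = 2p + 7
  Player II's payoff to Heads: p·12 + (1−p)·(-2) = 14p - 2
  2p + 7 = 14p - 2  ⇒  -12p = -9  ⇒  p = 3/4.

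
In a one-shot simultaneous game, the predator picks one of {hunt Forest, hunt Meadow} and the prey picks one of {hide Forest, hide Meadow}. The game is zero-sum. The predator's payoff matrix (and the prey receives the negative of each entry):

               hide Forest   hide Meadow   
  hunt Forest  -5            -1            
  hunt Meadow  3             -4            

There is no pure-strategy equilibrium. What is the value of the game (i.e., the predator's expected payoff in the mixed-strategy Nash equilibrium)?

v = -23/11

For the predator to be willing to mix, the predator must be indifferent between hunt Forest and hunt Meadow, which pins down the prey's mix.
  the predator's expected payoff from hunt Forest: q·(-5) + (1−q)·(-1) = -4q - 1
  the predator's expected payoff from hunt Meadow: q·3 + (1−q)·(-4) = 7q - 4
  -4q - 1 = 7q - 4  ⇒  -11q = -3  ⇒  q = 3/11.
The value is the predator's expected payoff against this mix (using hunt Forest): (3/11)·(-5) + (8/11)·(-1) = -23/11.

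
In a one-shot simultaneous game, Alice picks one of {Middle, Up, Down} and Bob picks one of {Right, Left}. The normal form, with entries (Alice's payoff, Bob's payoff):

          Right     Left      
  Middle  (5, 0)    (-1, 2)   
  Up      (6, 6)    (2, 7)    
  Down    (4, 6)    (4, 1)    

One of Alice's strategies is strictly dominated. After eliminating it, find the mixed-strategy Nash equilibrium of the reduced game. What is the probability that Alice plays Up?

p = 5/6

Alice's strategy Middle is strictly dominated by Up: 6 > 5 and 2 > -1. Eliminate Middle.
Set Bob's expected payoff from Right equal to that from Left:
  Bob's payoff from Right: p·6 + (1−p)·6 = 6
  Bob's payoff from Left: p·7 + (1−p)·1 = 6p + 1
  6 = 6p + 1  ⇒  -6p = -5  ⇒  p = 5/6.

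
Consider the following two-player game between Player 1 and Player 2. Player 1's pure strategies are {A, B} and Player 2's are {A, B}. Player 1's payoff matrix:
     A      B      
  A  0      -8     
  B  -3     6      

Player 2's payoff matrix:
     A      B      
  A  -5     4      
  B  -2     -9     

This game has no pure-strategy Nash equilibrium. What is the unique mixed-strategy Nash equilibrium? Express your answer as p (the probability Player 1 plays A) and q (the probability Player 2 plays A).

p = 7/16, q = 14/17

For Player 2 to be willing to mix, Player 2 must be indifferent between A and B, which pins down Player 1's mix.
  Player 2's payoff to A: p·(-5) + (1−p)·(-2) = -3p - 2
  Player 2's payoff to B: p·4 + (1−p)·(-9) = 13p - 9
  -3p - 2 = 13p - 9  ⇒  -16p = -7  ⇒  p = 7/16.
In a mixed equilibrium Player 1 is indifferent between A and B; this condition fixes q.
  Player 1's expected payoff from A: q·0 + (1−q)·(-8) = 8q - 8
  Player 1's expected payoff from B: q·(-3) + (1−q)·6 = -9q + 6
  8q - 8 = -9q + 6  ⇒  17q = 14  ⇒  q = 14/17.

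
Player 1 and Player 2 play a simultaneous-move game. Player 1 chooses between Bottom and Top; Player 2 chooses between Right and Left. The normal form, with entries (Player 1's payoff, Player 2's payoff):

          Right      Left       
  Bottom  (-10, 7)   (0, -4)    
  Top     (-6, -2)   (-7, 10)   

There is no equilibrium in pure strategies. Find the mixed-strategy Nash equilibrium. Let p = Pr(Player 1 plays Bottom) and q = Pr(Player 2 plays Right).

p = 12/23, q = 7/11

Set Player 2's expected payoff from Right equal to that from Left:
  Player 2's payoff to Right: p·7 + (1−p)·(-2) = 9p - 2
  Player 2's payoff to Left: p·(-4) + (1−p)·10 = -14p + 10
  9p - 2 = -14p + 10  ⇒  23p = 12  ⇒  p = 12/23.
Set Player 1's expected payoff from Bottom equal to that from Top:
  Player 1's payoff from Bottom: q·(-10) + (1−q)·0 = -10q
  Player 1's payoff from Top: q·(-6) + (1−q)·(-7) = q - 7
  -10q = q - 7  ⇒  -11q = -7  ⇒  q = 7/11.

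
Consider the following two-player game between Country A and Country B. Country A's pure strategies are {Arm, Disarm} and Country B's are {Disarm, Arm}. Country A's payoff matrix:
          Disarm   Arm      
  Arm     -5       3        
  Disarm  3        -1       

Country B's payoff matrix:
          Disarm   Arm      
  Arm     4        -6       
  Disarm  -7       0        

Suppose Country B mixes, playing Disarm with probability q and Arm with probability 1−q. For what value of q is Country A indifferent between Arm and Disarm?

In a mixed equilibrium Country A is indifferent between Arm and Disarm; this condition fixes q.
  Country A's payoff from Arm: q·(-5) + (1−q)·3 = -8q + 3
  Country A's payoff from Disarm: q·3 + (1−q)·(-1) = 4q - 1
  -8q + 3 = 4q - 1  ⇒  -12q = -4  ⇒  q = 1/3.

q = 1/3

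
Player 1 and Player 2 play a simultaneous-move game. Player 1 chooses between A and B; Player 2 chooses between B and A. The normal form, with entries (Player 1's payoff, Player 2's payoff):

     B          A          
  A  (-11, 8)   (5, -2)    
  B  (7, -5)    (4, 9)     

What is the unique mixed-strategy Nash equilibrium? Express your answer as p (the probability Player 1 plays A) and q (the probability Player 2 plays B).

p = 7/12, q = 1/19

Player 1's mix must leave Player 2 indifferent between B and A.
  Player 2's payoff to B: p·8 + (1−p)·(-5) = 13p - 5
  Player 2's payoff to A: p·(-2) + (1−p)·9 = -11p + 9
  13p - 5 = -11p + 9  ⇒  24p = 14  ⇒  p = 7/12.
In a mixed equilibrium Player 1 is indifferent between A and B; this condition fixes q.
  Player 1's payoff from A: q·(-11) + (1−q)·5 = -16q + 5
  Player 1's payoff from B: q·7 + (1−q)·4 = 3q + 4
  -16q + 5 = 3q + 4  ⇒  -19q = -1  ⇒  q = 1/19.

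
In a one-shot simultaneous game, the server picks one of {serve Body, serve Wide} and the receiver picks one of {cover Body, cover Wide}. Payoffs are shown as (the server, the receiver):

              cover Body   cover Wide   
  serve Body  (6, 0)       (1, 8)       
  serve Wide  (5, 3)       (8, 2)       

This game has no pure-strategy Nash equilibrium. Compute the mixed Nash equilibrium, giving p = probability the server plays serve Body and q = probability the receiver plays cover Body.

Set the receiver's expected payoff from cover Body equal to that from cover Wide:
  the receiver's payoff from cover Body: p·0 + (1−p)·3 = -3p + 3
  the receiver's payoff from cover Wide: p·8 + (1−p)·2 = 6p + 2
  -3p + 3 = 6p + 2  ⇒  -9p = -1  ⇒  p = 1/9.
Set the server's expected payoff from serve Body equal to that from serve Wide:
  the server's expected payoff from serve Body: q·6 + (1−q)·1 = 5q + 1
  the server's expected payoff from serve Wide: q·5 + (1−q)·8 = -3q + 8
  5q + 1 = -3q + 8  ⇒  8q = 7  ⇒  q = 7/8.

p = 1/9, q = 7/8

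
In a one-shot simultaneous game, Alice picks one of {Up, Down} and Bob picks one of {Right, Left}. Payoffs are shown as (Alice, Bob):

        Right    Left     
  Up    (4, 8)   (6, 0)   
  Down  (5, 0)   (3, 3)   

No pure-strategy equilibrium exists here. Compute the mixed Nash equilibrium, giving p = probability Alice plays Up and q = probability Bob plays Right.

Set Bob's expected payoff from Right equal to that from Left:
  Bob's payoff to Right: p·8 + (1−p)·0 = 8p
  Bob's payoff to Left: p·0 + (1−p)·3 = -3p + 3
  8p = -3p + 3  ⇒  11p = 3  ⇒  p = 3/11.
In a mixed equilibrium Alice is indifferent between Up and Down; this condition fixes q.
  Alice's expected payoff from Up: q·4 + (1−q)·6 = -2q + 6
  Alice's expected payoff from Down: q·5 + (1−q)·3 = 2q + 3
  -2q + 6 = 2q + 3  ⇒  -4q = -3  ⇒  q = 3/4.

p = 3/11, q = 3/4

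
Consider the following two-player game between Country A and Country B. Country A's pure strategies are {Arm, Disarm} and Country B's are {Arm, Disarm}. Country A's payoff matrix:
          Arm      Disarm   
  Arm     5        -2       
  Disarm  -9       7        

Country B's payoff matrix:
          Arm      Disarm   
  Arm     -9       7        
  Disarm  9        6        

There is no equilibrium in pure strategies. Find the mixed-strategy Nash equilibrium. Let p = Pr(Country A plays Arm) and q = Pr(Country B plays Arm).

Country B's indifference between Arm and Disarm determines Country A's mixing probability p:
  Country B's expected payoff from Arm: p·(-9) + (1−p)·9 = -18p + 9
  Country B's expected payoff from Disarm: p·7 + (1−p)·6 = p + 6
  -18p + 9 = p + 6  ⇒  -19p = -3  ⇒  p = 3/19.
Set Country A's expected payoff from Arm equal to that from Disarm:
  Country A's payoff from Arm: q·5 + (1−q)·(-2) = 7q - 2
  Country A's payoff from Disarm: q·(-9) + (1−q)·7 = -16q + 7
  7q - 2 = -16q + 7  ⇒  23q = 9  ⇒  q = 9/23.

p = 3/19, q = 9/23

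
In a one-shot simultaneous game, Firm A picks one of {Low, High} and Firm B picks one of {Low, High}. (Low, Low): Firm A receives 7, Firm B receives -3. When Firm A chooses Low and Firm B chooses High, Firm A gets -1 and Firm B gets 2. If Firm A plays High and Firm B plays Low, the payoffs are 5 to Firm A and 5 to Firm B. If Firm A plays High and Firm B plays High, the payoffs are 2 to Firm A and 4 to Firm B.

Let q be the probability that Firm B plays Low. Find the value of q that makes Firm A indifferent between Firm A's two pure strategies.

q = 3/5

Firm A's indifference between Low and High determines Firm B's mixing probability q:
  Firm A's expected payoff from Low: q·7 + (1−q)·(-1) = 8q - 1
  Firm A's expected payoff from High: q·5 + (1−q)·2 = 3q + 2
  8q - 1 = 3q + 2  ⇒  5q = 3  ⇒  q = 3/5.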